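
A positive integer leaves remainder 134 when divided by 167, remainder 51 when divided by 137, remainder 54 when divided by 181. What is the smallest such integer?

1775845

The moduli are pairwise coprime; N = 167·137·181 = 4141099.
N/167 = 24797; 24797 ≡ 81 (mod 167); 81·33 ≡ 1, so inverse 33.
N/137 = 30227; 30227 ≡ 87 (mod 137); 87·63 ≡ 1, so inverse 63.
N/181 = 22879; 22879 ≡ 73 (mod 181); 73·62 ≡ 1, so inverse 62.
k ≡ 134·24797·33 + 51·30227·63 + 54·22879·62 = 283370577.
283370577 mod 4141099 = 1775845.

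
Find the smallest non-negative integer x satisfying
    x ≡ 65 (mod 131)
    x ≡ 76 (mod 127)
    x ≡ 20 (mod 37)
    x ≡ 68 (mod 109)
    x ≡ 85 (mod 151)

The moduli are pairwise coprime; N = 131·127·37·109·151 = 10131650171.
N/131 = 77340841; 77340841 ≡ 13 (mod 131); 13·121 ≡ 1, so inverse 121.
N/127 = 79776773; 79776773 ≡ 72 (mod 127); 72·30 ≡ 1, so inverse 30.
N/37 = 273828383; 273828383 ≡ 4 (mod 37); 4·28 ≡ 1, so inverse 28.
N/109 = 92950919; 92950919 ≡ 79 (mod 109); 79·69 ≡ 1, so inverse 69.
N/151 = 67097021; 67097021 ≡ 20 (mod 151); 20·68 ≡ 1, so inverse 68.
x ≡ 65·77340841·121 + 76·79776773·30 + 20·273828383·28 + 68·92950919·69 + 85·67097021·68 = 1767467144713.
1767467144713 mod 10131650171 = 4560014959.

4560014959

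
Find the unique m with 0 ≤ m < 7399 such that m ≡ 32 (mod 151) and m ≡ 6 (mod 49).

From m ≡ 32 (mod 151) write m = 32 + 151t. Substituting into m ≡ 6 (mod 49) gives 151t ≡ 23 (mod 49), and since 4⁻¹ ≡ 37 (mod 49), t ≡ 18. Hence m ≡ 32 + 151·18 = 2750 (mod 7399).

2750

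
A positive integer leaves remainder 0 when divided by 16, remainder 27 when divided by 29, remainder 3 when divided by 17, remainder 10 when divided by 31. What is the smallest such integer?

The moduli are pairwise coprime; N = 16·29·17·31 = 244528.
N/16 = 15283; 15283 ≡ 3 (mod 16); 3·11 ≡ 1, so inverse 11.
N/29 = 8432; 8432 ≡ 22 (mod 29); 22·4 ≡ 1, so inverse 4.
N/17 = 14384; 14384 ≡ 2 (mod 17); 2·9 ≡ 1, so inverse 9.
N/31 = 7888; 7888 ≡ 14 (mod 31); 14·20 ≡ 1, so inverse 20.
k ≡ 0·15283·11 + 27·8432·4 + 3·14384·9 + 10·7888·20 = 2876624.
2876624 mod 244528 = 186816.

186816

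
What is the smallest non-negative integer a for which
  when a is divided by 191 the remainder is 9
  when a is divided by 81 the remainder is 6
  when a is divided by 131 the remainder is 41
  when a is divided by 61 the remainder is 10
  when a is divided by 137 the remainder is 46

665136690

From a ≡ 9 (mod 191) write a = 9 + 191t. Substituting into a ≡ 6 (mod 81) gives 191t ≡ 78 (mod 81), and since 29⁻¹ ≡ 14 (mod 81), t ≡ 39. Hence a ≡ 9 + 191·39 = 7458 (mod 15471).
From a ≡ 7458 (mod 15471) write a = 7458 + 15471t. Substituting into a ≡ 41 (mod 131) gives 15471t ≡ 50 (mod 131), and since 13⁻¹ ≡ 121 (mod 131), t ≡ 24. Hence a ≡ 7458 + 15471·24 = 378762 (mod 2026701).
From a ≡ 378762 (mod 2026701) write a = 378762 + 2026701t. Substituting into a ≡ 10 (mod 61) gives 2026701t ≡ 58 (mod 61), and since 37⁻¹ ≡ 33 (mod 61), t ≡ 23. Hence a ≡ 378762 + 2026701·23 = 46992885 (mod 123628761).
From a ≡ 46992885 (mod 123628761) write a = 46992885 + 123628761t. Substituting into a ≡ 46 (mod 137) gives 123628761t ≡ 79 (mod 137), and since 98⁻¹ ≡ 7 (mod 137), t ≡ 5. Hence a ≡ 46992885 + 123628761·5 = 665136690 (mod 16937140257).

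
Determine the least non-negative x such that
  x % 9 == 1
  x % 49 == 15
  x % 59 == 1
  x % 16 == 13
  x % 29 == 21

Combine the congruences pairwise.
From x ≡ 1 (mod 9) write x = 1 + 9t. Substituting into x ≡ 15 (mod 49) gives 9t ≡ 14 (mod 49), and since 9⁻¹ ≡ 11 (mod 49), t ≡ 7. Hence x ≡ 1 + 9·7 = 64 (mod 441).
From x ≡ 64 (mod 441) write x = 64 + 441t. Substituting into x ≡ 1 (mod 59) gives 441t ≡ 55 (mod 59), and since 28⁻¹ ≡ 19 (mod 59), t ≡ 42. Hence x ≡ 64 + 441·42 = 18586 (mod 26019).
From x ≡ 18586 (mod 26019) write x = 18586 + 26019t. Substituting into x ≡ 13 (mod 16) gives 26019t ≡ 3 (mod 16), and since 3⁻¹ ≡ 11 (mod 16), t ≡ 1. Hence x ≡ 18586 + 26019·1 = 44605 (mod 416304).
From x ≡ 44605 (mod 416304) write x = 44605 + 416304t. Substituting into x ≡ 21 (mod 29) gives 416304t ≡ 18 (mod 29), and since 9⁻¹ ≡ 13 (mod 29), t ≡ 2. Hence x ≡ 44605 + 416304·2 = 877213 (mod 12072816).

877213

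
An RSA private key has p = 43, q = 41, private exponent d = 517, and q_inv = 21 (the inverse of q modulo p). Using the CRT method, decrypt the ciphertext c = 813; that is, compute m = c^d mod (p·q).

d_p = d mod (p−1) = 517 mod 42 = 13; d_q = d mod (q−1) = 37.
m₁ = c^(d_p) mod p: c ≡ 39 (mod 43), and 39^13 mod 43 = 32.
m₂ = c^(d_q) mod q: c ≡ 34 (mod 41), and 34^37 mod 41 = 30.
h = q_inv·(m₁ − m₂) mod p = 21·(32 − 30) mod 43 = 42.
m = m₂ + h·q = 30 + 42·41 = 1752.

1752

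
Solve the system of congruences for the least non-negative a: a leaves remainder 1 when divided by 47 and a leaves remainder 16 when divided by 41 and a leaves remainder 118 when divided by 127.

The moduli are pairwise coprime; N = 47·41·127 = 244729.
N/47 = 5207; 5207 ≡ 37 (mod 47); 37·14 ≡ 1, so inverse 14.
N/41 = 5969; 5969 ≡ 24 (mod 41); 24·12 ≡ 1, so inverse 12.
N/127 = 1927; 1927 ≡ 22 (mod 127); 22·52 ≡ 1, so inverse 52.
a ≡ 1·5207·14 + 16·5969·12 + 118·1927·52 = 13043018.
13043018 mod 244729 = 72381.

72381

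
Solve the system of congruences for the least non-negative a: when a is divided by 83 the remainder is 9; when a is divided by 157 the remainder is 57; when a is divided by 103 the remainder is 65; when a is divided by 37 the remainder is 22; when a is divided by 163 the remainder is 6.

From a ≡ 9 (mod 83) write a = 9 + 83t. Substituting into a ≡ 57 (mod 157) gives 83t ≡ 48 (mod 157), and since 83⁻¹ ≡ 70 (mod 157), t ≡ 63. Hence a ≡ 9 + 83·63 = 5238 (mod 13031).
From a ≡ 5238 (mod 13031) write a = 5238 + 13031t. Substituting into a ≡ 65 (mod 103) gives 13031t ≡ 80 (mod 103), and since 53⁻¹ ≡ 35 (mod 103), t ≡ 19. Hence a ≡ 5238 + 13031·19 = 252827 (mod 1342193).
From a ≡ 252827 (mod 1342193) write a = 252827 + 1342193t. Substituting into a ≡ 22 (mod 37) gives 1342193t ≡ 16 (mod 37), and since 18⁻¹ ≡ 35 (mod 37), t ≡ 5. Hence a ≡ 252827 + 1342193·5 = 6963792 (mod 49661141).
From a ≡ 6963792 (mod 49661141) write a = 6963792 + 49661141t. Substituting into a ≡ 6 (mod 163) gives 49661141t ≡ 63 (mod 163), and since 94⁻¹ ≡ 137 (mod 163), t ≡ 155. Hence a ≡ 6963792 + 49661141·155 = 7704440647 (mod 8094765983).

7704440647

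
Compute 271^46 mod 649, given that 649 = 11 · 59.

4

Mod 11: 271 ≡ 7; by Fermat, exponent reduces to 46 mod 10 = 6; 7^6 ≡ 4 (mod 11).
Mod 59: 271 ≡ 35; 35^46 ≡ 4 (mod 59).
Combine by CRT: x ≡ 4 (mod 11), x ≡ 4 (mod 59) ⇒ x ≡ 4 (mod 649).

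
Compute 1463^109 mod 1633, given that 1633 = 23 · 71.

1500

Mod 23: 1463 ≡ 14; by Fermat, exponent reduces to 109 mod 22 = 21; 14^21 ≡ 5 (mod 23).
Mod 71: 1463 ≡ 43; by Fermat, exponent reduces to 109 mod 70 = 39; 43^39 ≡ 9 (mod 71).
Combine by CRT: x ≡ 5 (mod 23), x ≡ 9 (mod 71) ⇒ x ≡ 1500 (mod 1633).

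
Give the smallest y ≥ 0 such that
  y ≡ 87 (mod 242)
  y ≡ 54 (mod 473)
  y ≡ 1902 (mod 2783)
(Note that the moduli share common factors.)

71477

gcd(242, 473) = 11 and 11 | (54 − 87), so the pair is consistent; merging gives y ≡ 9041 (mod 10406), where 10406 = lcm(242, 473).
gcd(10406, 2783) = 121 and 121 | (1902 − 9041), so the pair is consistent; merging gives y ≡ 71477 (mod 239338), where 239338 = lcm(10406, 2783).
The solution is unique modulo lcm(242, 473, 2783) = 239338.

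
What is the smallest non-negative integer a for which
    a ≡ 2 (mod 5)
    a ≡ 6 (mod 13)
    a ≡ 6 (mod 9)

357

From a ≡ 2 (mod 5) write a = 2 + 5t. Substituting into a ≡ 6 (mod 13) gives 5t ≡ 4 (mod 13), and since 5⁻¹ ≡ 8 (mod 13), t ≡ 6. Hence a ≡ 2 + 5·6 = 32 (mod 65).
From a ≡ 32 (mod 65) write a = 32 + 65t. Substituting into a ≡ 6 (mod 9) gives 65t ≡ 1 (mod 9), and since 2⁻¹ ≡ 5 (mod 9), t ≡ 5. Hence a ≡ 32 + 65·5 = 357 (mod 585).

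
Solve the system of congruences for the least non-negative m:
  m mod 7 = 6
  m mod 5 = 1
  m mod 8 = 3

From m ≡ 6 (mod 7) write m = 6 + 7t. Substituting into m ≡ 1 (mod 5) gives 7t ≡ 0 (mod 5), and since 2⁻¹ ≡ 3 (mod 5), t ≡ 0. Hence m ≡ 6 + 7·0 = 6 (mod 35).
From m ≡ 6 (mod 35) write m = 6 + 35t. Substituting into m ≡ 3 (mod 8) gives 35t ≡ 5 (mod 8), and since 3⁻¹ ≡ 3 (mod 8), t ≡ 7. Hence m ≡ 6 + 35·7 = 251 (mod 280).

251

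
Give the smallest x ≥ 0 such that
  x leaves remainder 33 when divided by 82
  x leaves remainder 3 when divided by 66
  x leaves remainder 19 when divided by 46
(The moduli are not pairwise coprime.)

gcd(82, 66) = 2 and 2 | (3 − 33), so the pair is consistent; merging gives x ≡ 2247 (mod 2706), where 2706 = lcm(82, 66).
gcd(2706, 46) = 2 and 2 | (19 − 2247), so the pair is consistent; merging gives x ≡ 40131 (mod 62238), where 62238 = lcm(2706, 46).
The solution is unique modulo lcm(82, 66, 46) = 62238.

40131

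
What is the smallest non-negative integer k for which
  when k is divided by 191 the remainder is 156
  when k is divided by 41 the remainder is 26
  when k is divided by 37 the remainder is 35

The moduli are pairwise coprime; N = 191·41·37 = 289747.
N/191 = 1517; 1517 ≡ 180 (mod 191); 180·52 ≡ 1, so inverse 52.
N/41 = 7067; 7067 ≡ 15 (mod 41); 15·11 ≡ 1, so inverse 11.
N/37 = 7831; 7831 ≡ 24 (mod 37); 24·17 ≡ 1, so inverse 17.
k ≡ 156·1517·52 + 26·7067·11 + 35·7831·17 = 18986511.
18986511 mod 289747 = 152956.

152956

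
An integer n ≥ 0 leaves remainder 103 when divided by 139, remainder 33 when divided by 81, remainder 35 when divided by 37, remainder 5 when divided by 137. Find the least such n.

The moduli are pairwise coprime; M = 139·81·37·137 = 57071871.
M/139 = 410589; 410589 ≡ 122 (mod 139); 122·49 ≡ 1, so inverse 49.
M/81 = 704591; 704591 ≡ 53 (mod 81); 53·26 ≡ 1, so inverse 26.
M/37 = 1542483; 1542483 ≡ 27 (mod 37); 27·11 ≡ 1, so inverse 11.
M/137 = 416583; 416583 ≡ 103 (mod 137); 103·4 ≡ 1, so inverse 4.
n ≡ 103·410589·49 + 33·704591·26 + 35·1542483·11 + 5·416583·4 = 3278969376.
3278969376 mod 57071871 = 25872729.

25872729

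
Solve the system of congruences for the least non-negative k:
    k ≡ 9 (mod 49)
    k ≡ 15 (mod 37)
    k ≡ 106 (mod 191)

316402

The moduli are pairwise coprime; N = 49·37·191 = 346283.
N/49 = 7067; 7067 ≡ 11 (mod 49); 11·9 ≡ 1, so inverse 9.
N/37 = 9359; 9359 ≡ 35 (mod 37); 35·18 ≡ 1, so inverse 18.
N/191 = 1813; 1813 ≡ 94 (mod 191); 94·63 ≡ 1, so inverse 63.
k ≡ 9·7067·9 + 15·9359·18 + 106·1813·63 = 15206571.
15206571 mod 346283 = 316402.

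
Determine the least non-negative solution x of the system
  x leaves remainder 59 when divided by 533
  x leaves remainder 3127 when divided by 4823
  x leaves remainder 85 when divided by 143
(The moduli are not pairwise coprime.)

gcd(533, 4823) = 13 and 13 | (3127 − 59), so the pair is consistent; merging gives x ≡ 27242 (mod 197743), where 197743 = lcm(533, 4823).
gcd(197743, 143) = 13 and 13 | (85 − 27242), so the pair is consistent; merging gives x ≡ 1015957 (mod 2175173), where 2175173 = lcm(197743, 143).
The solution is unique modulo lcm(533, 4823, 143) = 2175173.

1015957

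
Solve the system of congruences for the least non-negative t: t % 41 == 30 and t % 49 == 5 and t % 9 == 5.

7943

The moduli are pairwise coprime; N = 41·49·9 = 18081.
N/41 = 441; 441 ≡ 31 (mod 41); 31·4 ≡ 1, so inverse 4.
N/49 = 369; 369 ≡ 26 (mod 49); 26·17 ≡ 1, so inverse 17.
N/9 = 2009; 2009 ≡ 2 (mod 9); 2·5 ≡ 1, so inverse 5.
t ≡ 30·441·4 + 5·369·17 + 5·2009·5 = 134510.
134510 mod 18081 = 7943.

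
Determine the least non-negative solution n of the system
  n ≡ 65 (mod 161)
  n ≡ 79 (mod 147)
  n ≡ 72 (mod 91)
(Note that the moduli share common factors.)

gcd(161, 147) = 7 and 7 | (79 − 65), so the pair is consistent; merging gives n ≡ 226 (mod 3381), where 3381 = lcm(161, 147).
gcd(3381, 91) = 7 and 7 | (72 − 226), so the pair is consistent; merging gives n ≡ 6988 (mod 43953), where 43953 = lcm(3381, 91).
The solution is unique modulo lcm(161, 147, 91) = 43953.

6988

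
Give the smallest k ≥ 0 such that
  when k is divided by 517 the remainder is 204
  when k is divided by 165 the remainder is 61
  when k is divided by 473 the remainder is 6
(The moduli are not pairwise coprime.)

Combine the congruences pairwise.
gcd(517, 165) = 11 and 11 | (61 − 204), so the pair is consistent; merging gives k ≡ 721 (mod 7755), where 7755 = lcm(517, 165).
gcd(7755, 473) = 11 and 11 | (6 − 721), so the pair is consistent; merging gives k ≡ 186841 (mod 333465), where 333465 = lcm(7755, 473).
The solution is unique modulo lcm(517, 165, 473) = 333465.

186841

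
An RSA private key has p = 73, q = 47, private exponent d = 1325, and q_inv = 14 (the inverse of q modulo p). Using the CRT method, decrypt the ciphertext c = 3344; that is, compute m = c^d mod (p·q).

1538

d_p = d mod (p−1) = 1325 mod 72 = 29; d_q = d mod (q−1) = 37.
m₁ = c^(d_p) mod p: c ≡ 59 (mod 73), and 59^29 mod 73 = 5.
m₂ = c^(d_q) mod q: c ≡ 7 (mod 47), and 7^37 mod 47 = 34.
h = q_inv·(m₁ − m₂) mod p = 14·(5 − 34) mod 73 = 32.
m = m₂ + h·q = 34 + 32·47 = 1538.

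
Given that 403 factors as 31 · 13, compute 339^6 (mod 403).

Mod 31: 339 ≡ 29; 29^6 ≡ 2 (mod 31).
Mod 13: 339 ≡ 1; 1^6 ≡ 1 (mod 13).
Combine by CRT: x ≡ 2 (mod 31), x ≡ 1 (mod 13) ⇒ x ≡ 157 (mod 403).

157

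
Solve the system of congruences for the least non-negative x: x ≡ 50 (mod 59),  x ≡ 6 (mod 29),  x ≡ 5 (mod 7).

From x ≡ 50 (mod 59) write x = 50 + 59t. Substituting into x ≡ 6 (mod 29) gives 59t ≡ 14 (mod 29), and since 1⁻¹ ≡ 1 (mod 29), t ≡ 14. Hence x ≡ 50 + 59·14 = 876 (mod 1711).
From x ≡ 876 (mod 1711) write x = 876 + 1711t. Substituting into x ≡ 5 (mod 7) gives 1711t ≡ 4 (mod 7), and since 3⁻¹ ≡ 5 (mod 7), t ≡ 6. Hence x ≡ 876 + 1711·6 = 11142 (mod 11977).

11142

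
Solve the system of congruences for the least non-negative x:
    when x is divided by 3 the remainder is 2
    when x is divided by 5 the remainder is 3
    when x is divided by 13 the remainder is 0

143

The moduli are pairwise coprime; N = 3·5·13 = 195.
N/3 = 65; 65 ≡ 2 (mod 3); 2·2 ≡ 1, so inverse 2.
N/5 = 39; 39 ≡ 4 (mod 5); 4·4 ≡ 1, so inverse 4.
N/13 = 15; 15 ≡ 2 (mod 13); 2·7 ≡ 1, so inverse 7.
x ≡ 2·65·2 + 3·39·4 + 0·15·7 = 728.
728 mod 195 = 143.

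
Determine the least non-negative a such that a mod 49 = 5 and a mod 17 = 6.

397

From a ≡ 5 (mod 49) write a = 5 + 49t. Substituting into a ≡ 6 (mod 17) gives 49t ≡ 1 (mod 17), and since 15⁻¹ ≡ 8 (mod 17), t ≡ 8. Hence a ≡ 5 + 49·8 = 397 (mod 833).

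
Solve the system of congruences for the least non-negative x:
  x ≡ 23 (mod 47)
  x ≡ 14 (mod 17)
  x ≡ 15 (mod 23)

728

The moduli are pairwise coprime; N = 47·17·23 = 18377.
N/47 = 391; 391 ≡ 15 (mod 47); 15·22 ≡ 1, so inverse 22.
N/17 = 1081; 1081 ≡ 10 (mod 17); 10·12 ≡ 1, so inverse 12.
N/23 = 799; 799 ≡ 17 (mod 23); 17·19 ≡ 1, so inverse 19.
x ≡ 23·391·22 + 14·1081·12 + 15·799·19 = 607169.
607169 mod 18377 = 728.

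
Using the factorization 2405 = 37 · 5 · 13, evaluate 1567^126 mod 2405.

Mod 37: 1567 ≡ 13; by Fermat, exponent reduces to 126 mod 36 = 18; 13^18 ≡ 36 (mod 37).
Mod 5: 1567 ≡ 2; by Fermat, exponent reduces to 126 mod 4 = 2; 2^2 ≡ 4 (mod 5).
Mod 13: 1567 ≡ 7; by Fermat, exponent reduces to 126 mod 12 = 6; 7^6 ≡ 12 (mod 13).
Combine by CRT: x ≡ 36 (mod 37), x ≡ 4 (mod 5), x ≡ 12 (mod 13) ⇒ x ≡ 2404 (mod 2405).

2404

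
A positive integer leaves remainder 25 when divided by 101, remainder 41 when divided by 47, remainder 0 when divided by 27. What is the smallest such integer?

The moduli are pairwise coprime; N = 101·47·27 = 128169.
N/101 = 1269; 1269 ≡ 57 (mod 101); 57·39 ≡ 1, so inverse 39.
N/47 = 2727; 2727 ≡ 1 (mod 47), inverse 1.
N/27 = 4747; 4747 ≡ 22 (mod 27); 22·16 ≡ 1, so inverse 16.
m ≡ 25·1269·39 + 41·2727·1 + 0·4747·16 = 1349082.
1349082 mod 128169 = 67392.

67392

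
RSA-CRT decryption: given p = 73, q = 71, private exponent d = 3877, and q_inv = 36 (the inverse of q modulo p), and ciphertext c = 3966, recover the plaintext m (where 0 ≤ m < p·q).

d_p = d mod (p−1) = 3877 mod 72 = 61; d_q = d mod (q−1) = 27.
m₁ = c^(d_p) mod p: c ≡ 24 (mod 73), and 24^61 mod 73 = 24.
m₂ = c^(d_q) mod q: c ≡ 61 (mod 71), and 61^27 mod 71 = 44.
h = q_inv·(m₁ − m₂) mod p = 36·(24 − 44) mod 73 = 10.
m = m₂ + h·q = 44 + 10·71 = 754.

754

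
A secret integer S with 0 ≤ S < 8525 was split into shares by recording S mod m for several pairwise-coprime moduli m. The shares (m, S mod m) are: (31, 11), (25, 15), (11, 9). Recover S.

The moduli are pairwise coprime; N = 31·25·11 = 8525.
N/31 = 275; 275 ≡ 27 (mod 31); 27·23 ≡ 1, so inverse 23.
N/25 = 341; 341 ≡ 16 (mod 25); 16·11 ≡ 1, so inverse 11.
N/11 = 775; 775 ≡ 5 (mod 11); 5·9 ≡ 1, so inverse 9.
S ≡ 11·275·23 + 15·341·11 + 9·775·9 = 188615.
188615 mod 8525 = 1065.

1065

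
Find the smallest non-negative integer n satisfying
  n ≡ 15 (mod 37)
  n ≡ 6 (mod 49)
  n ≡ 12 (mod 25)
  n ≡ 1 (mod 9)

The moduli are pairwise coprime; M = 37·49·25·9 = 407925.
M/37 = 11025; 11025 ≡ 36 (mod 37); 36·36 ≡ 1, so inverse 36.
M/49 = 8325; 8325 ≡ 44 (mod 49); 44·39 ≡ 1, so inverse 39.
M/25 = 16317; 16317 ≡ 17 (mod 25); 17·3 ≡ 1, so inverse 3.
M/9 = 45325; 45325 ≡ 1 (mod 9), inverse 1.
n ≡ 15·11025·36 + 6·8325·39 + 12·16317·3 + 1·45325·1 = 8534287.
8534287 mod 407925 = 375787.

375787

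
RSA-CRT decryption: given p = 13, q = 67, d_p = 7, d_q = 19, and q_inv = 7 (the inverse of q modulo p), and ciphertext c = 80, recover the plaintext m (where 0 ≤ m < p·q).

m₁ = c^(d_p) mod p: c ≡ 2 (mod 13), and 2^7 mod 13 = 11.
m₂ = c^(d_q) mod q: c ≡ 13 (mod 67), and 13^19 mod 67 = 50.
h = q_inv·(m₁ − m₂) mod p = 7·(11 − 50) mod 13 = 0.
m = m₂ + h·q = 50 + 0·67 = 50.

50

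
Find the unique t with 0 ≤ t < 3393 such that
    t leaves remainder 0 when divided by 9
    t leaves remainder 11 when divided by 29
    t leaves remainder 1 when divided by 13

1548

From t ≡ 0 (mod 9) write t = 0 + 9s. Substituting into t ≡ 11 (mod 29) gives 9s ≡ 11 (mod 29), and since 9⁻¹ ≡ 13 (mod 29), s ≡ 27. Hence t ≡ 0 + 9·27 = 243 (mod 261).
From t ≡ 243 (mod 261) write t = 243 + 261s. Substituting into t ≡ 1 (mod 13) gives 261s ≡ 5 (mod 13), and since 1⁻¹ ≡ 1 (mod 13), s ≡ 5. Hence t ≡ 243 + 261·5 = 1548 (mod 3393).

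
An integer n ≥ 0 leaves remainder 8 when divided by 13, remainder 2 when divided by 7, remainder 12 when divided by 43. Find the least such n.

1087

Combine the congruences pairwise.
From n ≡ 8 (mod 13) write n = 8 + 13t. Substituting into n ≡ 2 (mod 7) gives 13t ≡ 1 (mod 7), and since 6⁻¹ ≡ 6 (mod 7), t ≡ 6. Hence n ≡ 8 + 13·6 = 86 (mod 91).
From n ≡ 86 (mod 91) write n = 86 + 91t. Substituting into n ≡ 12 (mod 43) gives 91t ≡ 12 (mod 43), and since 5⁻¹ ≡ 26 (mod 43), t ≡ 11. Hence n ≡ 86 + 91·11 = 1087 (mod 3913).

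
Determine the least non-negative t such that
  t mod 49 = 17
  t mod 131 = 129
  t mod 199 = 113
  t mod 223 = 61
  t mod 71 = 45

Combine the congruences pairwise.
From t ≡ 17 (mod 49) write t = 17 + 49s. Substituting into t ≡ 129 (mod 131) gives 49s ≡ 112 (mod 131), and since 49⁻¹ ≡ 123 (mod 131), s ≡ 21. Hence t ≡ 17 + 49·21 = 1046 (mod 6419).
From t ≡ 1046 (mod 6419) write t = 1046 + 6419s. Substituting into t ≡ 113 (mod 199) gives 6419s ≡ 62 (mod 199), and since 51⁻¹ ≡ 160 (mod 199), s ≡ 169. Hence t ≡ 1046 + 6419·169 = 1085857 (mod 1277381).
From t ≡ 1085857 (mod 1277381) write t = 1085857 + 1277381s. Substituting into t ≡ 61 (mod 223) gives 1277381s ≡ 214 (mod 223), and since 37⁻¹ ≡ 217 (mod 223), s ≡ 54. Hence t ≡ 1085857 + 1277381·54 = 70064431 (mod 284855963).
From t ≡ 70064431 (mod 284855963) write t = 70064431 + 284855963s. Substituting into t ≡ 45 (mod 71) gives 284855963s ≡ 47 (mod 71), and since 58⁻¹ ≡ 60 (mod 71), s ≡ 51. Hence t ≡ 70064431 + 284855963·51 = 14597718544 (mod 20224773373).

14597718544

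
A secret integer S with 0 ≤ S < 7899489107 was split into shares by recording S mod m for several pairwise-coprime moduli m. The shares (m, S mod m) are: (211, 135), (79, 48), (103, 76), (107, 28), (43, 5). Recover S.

5701076444

The moduli are pairwise coprime; N = 211·79·103·107·43 = 7899489107.
N/211 = 37438337; 37438337 ≡ 185 (mod 211); 185·73 ≡ 1, so inverse 73.
N/79 = 99993533; 99993533 ≡ 73 (mod 79); 73·13 ≡ 1, so inverse 13.
N/103 = 76694069; 76694069 ≡ 63 (mod 103); 63·18 ≡ 1, so inverse 18.
N/107 = 73827001; 73827001 ≡ 104 (mod 107); 104·71 ≡ 1, so inverse 71.
N/43 = 183709049; 183709049 ≡ 20 (mod 43); 20·28 ≡ 1, so inverse 28.
S ≡ 135·37438337·73 + 48·99993533·13 + 76·76694069·18 + 28·73827001·71 + 5·183709049·28 = 708755606967.
708755606967 mod 7899489107 = 5701076444.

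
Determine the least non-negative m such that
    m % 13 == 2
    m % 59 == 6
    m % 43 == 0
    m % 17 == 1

From m ≡ 2 (mod 13) write m = 2 + 13t. Substituting into m ≡ 6 (mod 59) gives 13t ≡ 4 (mod 59), and since 13⁻¹ ≡ 50 (mod 59), t ≡ 23. Hence m ≡ 2 + 13·23 = 301 (mod 767).
From m ≡ 301 (mod 767) write m = 301 + 767t. Substituting into m ≡ 0 (mod 43) gives 767t ≡ 0 (mod 43), and since 36⁻¹ ≡ 6 (mod 43), t ≡ 0. Hence m ≡ 301 + 767·0 = 301 (mod 32981).
From m ≡ 301 (mod 32981) write m = 301 + 32981t. Substituting into m ≡ 1 (mod 17) gives 32981t ≡ 6 (mod 17), and since 1⁻¹ ≡ 1 (mod 17), t ≡ 6. Hence m ≡ 301 + 32981·6 = 198187 (mod 560677).

198187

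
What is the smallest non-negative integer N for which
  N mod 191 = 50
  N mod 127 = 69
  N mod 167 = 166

The moduli are pairwise coprime; M = 191·127·167 = 4050919.
M/191 = 21209; 21209 ≡ 8 (mod 191); 8·24 ≡ 1, so inverse 24.
M/127 = 31897; 31897 ≡ 20 (mod 127); 20·108 ≡ 1, so inverse 108.
M/167 = 24257; 24257 ≡ 42 (mod 167); 42·4 ≡ 1, so inverse 4.
N ≡ 50·21209·24 + 69·31897·108 + 166·24257·4 = 279253892.
279253892 mod 4050919 = 3791400.

3791400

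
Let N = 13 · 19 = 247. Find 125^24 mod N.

Mod 13: 125 ≡ 8; since 12 | 24, by Fermat 8^24 ≡ 1 (mod 13).
Mod 19: 125 ≡ 11; by Fermat, exponent reduces to 24 mod 18 = 6; 11^6 ≡ 1 (mod 19).
Combine by CRT: x ≡ 1 (mod 13), x ≡ 1 (mod 19) ⇒ x ≡ 1 (mod 247).

1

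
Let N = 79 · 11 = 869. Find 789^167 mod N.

552

Mod 79: 789 ≡ 78; by Fermat, exponent reduces to 167 mod 78 = 11; 78^11 ≡ 78 (mod 79).
Mod 11: 789 ≡ 8; by Fermat, exponent reduces to 167 mod 10 = 7; 8^7 ≡ 2 (mod 11).
Combine by CRT: x ≡ 78 (mod 79), x ≡ 2 (mod 11) ⇒ x ≡ 552 (mod 869).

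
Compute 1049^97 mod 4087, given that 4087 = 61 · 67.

4068

Mod 61: 1049 ≡ 12; by Fermat, exponent reduces to 97 mod 60 = 37; 12^37 ≡ 42 (mod 61).
Mod 67: 1049 ≡ 44; by Fermat, exponent reduces to 97 mod 66 = 31; 44^31 ≡ 48 (mod 67).
Combine by CRT: x ≡ 42 (mod 61), x ≡ 48 (mod 67) ⇒ x ≡ 4068 (mod 4087).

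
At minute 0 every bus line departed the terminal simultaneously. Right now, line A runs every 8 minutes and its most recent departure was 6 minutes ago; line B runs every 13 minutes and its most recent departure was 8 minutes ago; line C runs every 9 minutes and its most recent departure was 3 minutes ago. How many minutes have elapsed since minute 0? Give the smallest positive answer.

606

Combine the congruences pairwise.
From t ≡ 6 (mod 8) write t = 6 + 8s. Substituting into t ≡ 8 (mod 13) gives 8s ≡ 2 (mod 13), and since 8⁻¹ ≡ 5 (mod 13), s ≡ 10. Hence t ≡ 6 + 8·10 = 86 (mod 104).
From t ≡ 86 (mod 104) write t = 86 + 104s. Substituting into t ≡ 3 (mod 9) gives 104s ≡ 7 (mod 9), and since 5⁻¹ ≡ 2 (mod 9), s ≡ 5. Hence t ≡ 86 + 104·5 = 606 (mod 936).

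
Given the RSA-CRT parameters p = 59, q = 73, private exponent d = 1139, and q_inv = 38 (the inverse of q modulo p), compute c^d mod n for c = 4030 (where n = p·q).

4141

d_p = d mod (p−1) = 1139 mod 58 = 37; d_q = d mod (q−1) = 59.
m₁ = c^(d_p) mod p: c ≡ 18 (mod 59), and 18^37 mod 59 = 11.
m₂ = c^(d_q) mod q: c ≡ 15 (mod 73), and 15^59 mod 73 = 53.
h = q_inv·(m₁ − m₂) mod p = 38·(11 − 53) mod 59 = 56.
m = m₂ + h·q = 53 + 56·73 = 4141.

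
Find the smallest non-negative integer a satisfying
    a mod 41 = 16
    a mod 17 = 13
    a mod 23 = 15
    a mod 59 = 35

The moduli are pairwise coprime; N = 41·17·23·59 = 945829.
N/41 = 23069; 23069 ≡ 27 (mod 41); 27·38 ≡ 1, so inverse 38.
N/17 = 55637; 55637 ≡ 13 (mod 17); 13·4 ≡ 1, so inverse 4.
N/23 = 41123; 41123 ≡ 22 (mod 23); 22·22 ≡ 1, so inverse 22.
N/59 = 16031; 16031 ≡ 42 (mod 59); 42·52 ≡ 1, so inverse 52.
a ≡ 16·23069·38 + 13·55637·4 + 15·41123·22 + 35·16031·52 = 59666086.
59666086 mod 945829 = 78859.

78859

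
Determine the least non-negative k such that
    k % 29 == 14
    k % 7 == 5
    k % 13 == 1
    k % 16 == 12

The moduli are pairwise coprime; N = 29·7·13·16 = 42224.
N/29 = 1456; 1456 ≡ 6 (mod 29); 6·5 ≡ 1, so inverse 5.
N/7 = 6032; 6032 ≡ 5 (mod 7); 5·3 ≡ 1, so inverse 3.
N/13 = 3248; 3248 ≡ 11 (mod 13); 11·6 ≡ 1, so inverse 6.
N/16 = 2639; 2639 ≡ 15 (mod 16); 15·15 ≡ 1, so inverse 15.
k ≡ 14·1456·5 + 5·6032·3 + 1·3248·6 + 12·2639·15 = 686908.
686908 mod 42224 = 11324.

11324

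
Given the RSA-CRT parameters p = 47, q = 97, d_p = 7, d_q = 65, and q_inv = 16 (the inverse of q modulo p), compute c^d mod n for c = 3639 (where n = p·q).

m₁ = c^(d_p) mod p: c ≡ 20 (mod 47), and 20^7 mod 47 = 26.
m₂ = c^(d_q) mod q: c ≡ 50 (mod 97), and 50^65 mod 97 = 50.
h = q_inv·(m₁ − m₂) mod p = 16·(26 − 50) mod 47 = 39.
m = m₂ + h·q = 50 + 39·97 = 3833.

3833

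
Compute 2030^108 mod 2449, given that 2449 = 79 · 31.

159

Mod 79: 2030 ≡ 55; by Fermat, exponent reduces to 108 mod 78 = 30; 55^30 ≡ 1 (mod 79).
Mod 31: 2030 ≡ 15; by Fermat, exponent reduces to 108 mod 30 = 18; 15^18 ≡ 4 (mod 31).
Combine by CRT: x ≡ 1 (mod 79), x ≡ 4 (mod 31) ⇒ x ≡ 159 (mod 2449).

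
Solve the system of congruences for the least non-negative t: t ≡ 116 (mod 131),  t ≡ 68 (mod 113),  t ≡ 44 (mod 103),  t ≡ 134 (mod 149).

From t ≡ 116 (mod 131) write t = 116 + 131s. Substituting into t ≡ 68 (mod 113) gives 131s ≡ 65 (mod 113), and since 18⁻¹ ≡ 44 (mod 113), s ≡ 35. Hence t ≡ 116 + 131·35 = 4701 (mod 14803).
From t ≡ 4701 (mod 14803) write t = 4701 + 14803s. Substituting into t ≡ 44 (mod 103) gives 14803s ≡ 81 (mod 103), and since 74⁻¹ ≡ 71 (mod 103), s ≡ 86. Hence t ≡ 4701 + 14803·86 = 1277759 (mod 1524709).
From t ≡ 1277759 (mod 1524709) write t = 1277759 + 1524709s. Substituting into t ≡ 134 (mod 149) gives 1524709s ≡ 50 (mod 149), and since 141⁻¹ ≡ 93 (mod 149), s ≡ 31. Hence t ≡ 1277759 + 1524709·31 = 48543738 (mod 227181641).

48543738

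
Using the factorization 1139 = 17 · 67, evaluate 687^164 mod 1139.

4

Mod 17: 687 ≡ 7; by Fermat, exponent reduces to 164 mod 16 = 4; 7^4 ≡ 4 (mod 17).
Mod 67: 687 ≡ 17; by Fermat, exponent reduces to 164 mod 66 = 32; 17^32 ≡ 4 (mod 67).
Combine by CRT: x ≡ 4 (mod 17), x ≡ 4 (mod 67) ⇒ x ≡ 4 (mod 1139).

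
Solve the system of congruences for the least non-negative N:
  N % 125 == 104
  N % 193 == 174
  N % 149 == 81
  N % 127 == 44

414373104

The moduli are pairwise coprime; M = 125·193·149·127 = 456517375.
M/125 = 3652139; 3652139 ≡ 14 (mod 125); 14·9 ≡ 1, so inverse 9.
M/193 = 2365375; 2365375 ≡ 160 (mod 193); 160·76 ≡ 1, so inverse 76.
M/149 = 3063875; 3063875 ≡ 137 (mod 149); 137·62 ≡ 1, so inverse 62.
M/127 = 3594625; 3594625 ≡ 17 (mod 127); 17·15 ≡ 1, so inverse 15.
N ≡ 104·3652139·9 + 174·2365375·76 + 81·3063875·62 + 44·3594625·15 = 52457353854.
52457353854 mod 456517375 = 414373104.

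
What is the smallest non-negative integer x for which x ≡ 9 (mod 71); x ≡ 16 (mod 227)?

From x ≡ 9 (mod 71) write x = 9 + 71t. Substituting into x ≡ 16 (mod 227) gives 71t ≡ 7 (mod 227), and since 71⁻¹ ≡ 16 (mod 227), t ≡ 112. Hence x ≡ 9 + 71·112 = 7961 (mod 16117).

7961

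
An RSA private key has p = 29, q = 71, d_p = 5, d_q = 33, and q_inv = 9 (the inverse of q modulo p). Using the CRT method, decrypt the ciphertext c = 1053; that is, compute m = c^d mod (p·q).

1455

m₁ = c^(d_p) mod p: c ≡ 9 (mod 29), and 9^5 mod 29 = 5.
m₂ = c^(d_q) mod q: c ≡ 59 (mod 71), and 59^33 mod 71 = 35.
h = q_inv·(m₁ − m₂) mod p = 9·(5 − 35) mod 29 = 20.
m = m₂ + h·q = 35 + 20·71 = 1455.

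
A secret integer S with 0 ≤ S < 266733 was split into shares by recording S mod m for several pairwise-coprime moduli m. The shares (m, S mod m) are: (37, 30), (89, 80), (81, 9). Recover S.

The moduli are pairwise coprime; N = 37·89·81 = 266733.
N/37 = 7209; 7209 ≡ 31 (mod 37); 31·6 ≡ 1, so inverse 6.
N/89 = 2997; 2997 ≡ 60 (mod 89); 60·46 ≡ 1, so inverse 46.
N/81 = 3293; 3293 ≡ 53 (mod 81); 53·26 ≡ 1, so inverse 26.
S ≡ 30·7209·6 + 80·2997·46 + 9·3293·26 = 13097142.
13097142 mod 266733 = 27225.

27225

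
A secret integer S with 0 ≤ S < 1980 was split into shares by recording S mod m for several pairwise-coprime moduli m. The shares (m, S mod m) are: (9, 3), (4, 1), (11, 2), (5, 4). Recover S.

849

From S ≡ 3 (mod 9) write S = 3 + 9t. Substituting into S ≡ 1 (mod 4) gives 9t ≡ 2 (mod 4), and since 1⁻¹ ≡ 1 (mod 4), t ≡ 2. Hence S ≡ 3 + 9·2 = 21 (mod 36).
From S ≡ 21 (mod 36) write S = 21 + 36t. Substituting into S ≡ 2 (mod 11) gives 36t ≡ 3 (mod 11), and since 3⁻¹ ≡ 4 (mod 11), t ≡ 1. Hence S ≡ 21 + 36·1 = 57 (mod 396).
From S ≡ 57 (mod 396) write S = 57 + 396t. Substituting into S ≡ 4 (mod 5) gives 396t ≡ 2 (mod 5), and since 1⁻¹ ≡ 1 (mod 5), t ≡ 2. Hence S ≡ 57 + 396·2 = 849 (mod 1980).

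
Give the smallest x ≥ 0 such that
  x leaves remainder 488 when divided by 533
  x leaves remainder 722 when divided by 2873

12214

gcd(533, 2873) = 13 and 13 | (722 − 488), so the pair is consistent; merging gives x ≡ 12214 (mod 117793), where 117793 = lcm(533, 2873).
The solution is unique modulo lcm(533, 2873) = 117793.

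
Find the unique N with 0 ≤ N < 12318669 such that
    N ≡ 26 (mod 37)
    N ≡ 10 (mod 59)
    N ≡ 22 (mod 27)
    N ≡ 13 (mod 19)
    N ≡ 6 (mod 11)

From N ≡ 26 (mod 37) write N = 26 + 37t. Substituting into N ≡ 10 (mod 59) gives 37t ≡ 43 (mod 59), and since 37⁻¹ ≡ 8 (mod 59), t ≡ 49. Hence N ≡ 26 + 37·49 = 1839 (mod 2183).
From N ≡ 1839 (mod 2183) write N = 1839 + 2183t. Substituting into N ≡ 22 (mod 27) gives 2183t ≡ 19 (mod 27), and since 23⁻¹ ≡ 20 (mod 27), t ≡ 2. Hence N ≡ 1839 + 2183·2 = 6205 (mod 58941).
From N ≡ 6205 (mod 58941) write N = 6205 + 58941t. Substituting into N ≡ 13 (mod 19) gives 58941t ≡ 2 (mod 19), and since 3⁻¹ ≡ 13 (mod 19), t ≡ 7. Hence N ≡ 6205 + 58941·7 = 418792 (mod 1119879).
From N ≡ 418792 (mod 1119879) write N = 418792 + 1119879t. Substituting into N ≡ 6 (mod 11) gives 1119879t ≡ 6 (mod 11), and since 2⁻¹ ≡ 6 (mod 11), t ≡ 3. Hence N ≡ 418792 + 1119879·3 = 3778429 (mod 12318669).

3778429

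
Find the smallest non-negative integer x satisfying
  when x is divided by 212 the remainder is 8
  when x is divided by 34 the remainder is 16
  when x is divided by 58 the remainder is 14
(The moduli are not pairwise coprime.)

90320

gcd(212, 34) = 2 and 2 | (16 − 8), so the pair is consistent; merging gives x ≡ 220 (mod 3604), where 3604 = lcm(212, 34).
gcd(3604, 58) = 2 and 2 | (14 − 220), so the pair is consistent; merging gives x ≡ 90320 (mod 104516), where 104516 = lcm(3604, 58).
The solution is unique modulo lcm(212, 34, 58) = 104516.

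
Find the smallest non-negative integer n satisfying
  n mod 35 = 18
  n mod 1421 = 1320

5583

Combine the congruences pairwise.
gcd(35, 1421) = 7 and 7 | (1320 − 18), so the pair is consistent; merging gives n ≡ 5583 (mod 7105), where 7105 = lcm(35, 1421).
The solution is unique modulo lcm(35, 1421) = 7105.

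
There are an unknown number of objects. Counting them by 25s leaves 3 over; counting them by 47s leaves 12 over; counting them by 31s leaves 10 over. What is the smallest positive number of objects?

The moduli are pairwise coprime; M = 25·47·31 = 36425.
M/25 = 1457; 1457 ≡ 7 (mod 25); 7·18 ≡ 1, so inverse 18.
M/47 = 775; 775 ≡ 23 (mod 47); 23·45 ≡ 1, so inverse 45.
M/31 = 1175; 1175 ≡ 28 (mod 31); 28·10 ≡ 1, so inverse 10.
N ≡ 3·1457·18 + 12·775·45 + 10·1175·10 = 614678.
614678 mod 36425 = 31878.

31878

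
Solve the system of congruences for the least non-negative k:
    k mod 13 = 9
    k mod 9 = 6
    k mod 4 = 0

204

From k ≡ 9 (mod 13) write k = 9 + 13t. Substituting into k ≡ 6 (mod 9) gives 13t ≡ 6 (mod 9), and since 4⁻¹ ≡ 7 (mod 9), t ≡ 6. Hence k ≡ 9 + 13·6 = 87 (mod 117).
From k ≡ 87 (mod 117) write k = 87 + 117t. Substituting into k ≡ 0 (mod 4) gives 117t ≡ 1 (mod 4), and since 1⁻¹ ≡ 1 (mod 4), t ≡ 1. Hence k ≡ 87 + 117·1 = 204 (mod 468).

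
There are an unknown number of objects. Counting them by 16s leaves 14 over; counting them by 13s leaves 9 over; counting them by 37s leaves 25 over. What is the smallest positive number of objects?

The moduli are pairwise coprime; M = 16·13·37 = 7696.
M/16 = 481; 481 ≡ 1 (mod 16), inverse 1.
M/13 = 592; 592 ≡ 7 (mod 13); 7·2 ≡ 1, so inverse 2.
M/37 = 208; 208 ≡ 23 (mod 37); 23·29 ≡ 1, so inverse 29.
N ≡ 14·481·1 + 9·592·2 + 25·208·29 = 168190.
168190 mod 7696 = 6574.

6574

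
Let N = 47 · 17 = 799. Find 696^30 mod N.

766

Mod 47: 696 ≡ 38; 38^30 ≡ 14 (mod 47).
Mod 17: 696 ≡ 16; by Fermat, exponent reduces to 30 mod 16 = 14; 16^14 ≡ 1 (mod 17).
Combine by CRT: x ≡ 14 (mod 47), x ≡ 1 (mod 17) ⇒ x ≡ 766 (mod 799).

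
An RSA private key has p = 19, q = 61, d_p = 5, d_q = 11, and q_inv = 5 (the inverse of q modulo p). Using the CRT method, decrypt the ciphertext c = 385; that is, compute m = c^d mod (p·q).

m₁ = c^(d_p) mod p: c ≡ 5 (mod 19), and 5^5 mod 19 = 9.
m₂ = c^(d_q) mod q: c ≡ 19 (mod 61), and 19^11 mod 61 = 39.
h = q_inv·(m₁ − m₂) mod p = 5·(9 − 39) mod 19 = 2.
m = m₂ + h·q = 39 + 2·61 = 161.

161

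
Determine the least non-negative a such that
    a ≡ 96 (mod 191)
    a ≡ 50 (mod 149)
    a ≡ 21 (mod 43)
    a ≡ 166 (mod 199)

The moduli are pairwise coprime; N = 191·149·43·199 = 243523663.
N/191 = 1274993; 1274993 ≡ 68 (mod 191); 68·59 ≡ 1, so inverse 59.
N/149 = 1634387; 1634387 ≡ 6 (mod 149); 6·25 ≡ 1, so inverse 25.
N/43 = 5663341; 5663341 ≡ 26 (mod 43); 26·5 ≡ 1, so inverse 5.
N/199 = 1223737; 1223737 ≡ 86 (mod 199); 86·81 ≡ 1, so inverse 81.
a ≡ 96·1274993·59 + 50·1634387·25 + 21·5663341·5 + 166·1223737·81 = 26313562609.
26313562609 mod 243523663 = 13007005.

13007005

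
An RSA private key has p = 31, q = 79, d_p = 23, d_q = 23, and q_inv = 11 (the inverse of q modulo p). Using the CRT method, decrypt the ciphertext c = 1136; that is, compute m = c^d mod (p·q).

m₁ = c^(d_p) mod p: c ≡ 20 (mod 31), and 20^23 mod 31 = 19.
m₂ = c^(d_q) mod q: c ≡ 30 (mod 79), and 30^23 mod 79 = 47.
h = q_inv·(m₁ − m₂) mod p = 11·(19 − 47) mod 31 = 2.
m = m₂ + h·q = 47 + 2·79 = 205.

205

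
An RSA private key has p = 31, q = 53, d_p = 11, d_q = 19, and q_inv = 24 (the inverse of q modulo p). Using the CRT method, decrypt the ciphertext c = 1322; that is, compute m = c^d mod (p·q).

m₁ = c^(d_p) mod p: c ≡ 20 (mod 31), and 20^11 mod 31 = 7.
m₂ = c^(d_q) mod q: c ≡ 50 (mod 53), and 50^19 mod 53 = 19.
h = q_inv·(m₁ − m₂) mod p = 24·(7 − 19) mod 31 = 22.
m = m₂ + h·q = 19 + 22·53 = 1185.

1185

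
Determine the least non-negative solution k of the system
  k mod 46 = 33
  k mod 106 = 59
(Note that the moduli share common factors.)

907

gcd(46, 106) = 2 and 2 | (59 − 33), so the pair is consistent; merging gives k ≡ 907 (mod 2438), where 2438 = lcm(46, 106).
The solution is unique modulo lcm(46, 106) = 2438.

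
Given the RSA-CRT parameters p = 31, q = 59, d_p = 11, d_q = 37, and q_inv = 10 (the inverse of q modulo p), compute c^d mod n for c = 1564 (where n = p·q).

1590

m₁ = c^(d_p) mod p: c ≡ 14 (mod 31), and 14^11 mod 31 = 9.
m₂ = c^(d_q) mod q: c ≡ 30 (mod 59), and 30^37 mod 59 = 56.
h = q_inv·(m₁ − m₂) mod p = 10·(9 − 56) mod 31 = 26.
m = m₂ + h·q = 56 + 26·59 = 1590.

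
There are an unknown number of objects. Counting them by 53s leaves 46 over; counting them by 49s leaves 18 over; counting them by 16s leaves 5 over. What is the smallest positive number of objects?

4869

The moduli are pairwise coprime; M = 53·49·16 = 41552.
M/53 = 784; 784 ≡ 42 (mod 53); 42·24 ≡ 1, so inverse 24.
M/49 = 848; 848 ≡ 15 (mod 49); 15·36 ≡ 1, so inverse 36.
M/16 = 2597; 2597 ≡ 5 (mod 16); 5·13 ≡ 1, so inverse 13.
N ≡ 46·784·24 + 18·848·36 + 5·2597·13 = 1583845.
1583845 mod 41552 = 4869.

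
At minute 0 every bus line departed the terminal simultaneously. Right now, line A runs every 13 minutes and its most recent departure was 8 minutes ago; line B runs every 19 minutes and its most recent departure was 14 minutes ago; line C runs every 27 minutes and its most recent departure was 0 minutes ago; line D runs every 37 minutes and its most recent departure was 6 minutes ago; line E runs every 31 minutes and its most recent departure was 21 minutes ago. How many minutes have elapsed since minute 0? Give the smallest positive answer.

5537241

From t ≡ 8 (mod 13) write t = 8 + 13s. Substituting into t ≡ 14 (mod 19) gives 13s ≡ 6 (mod 19), and since 13⁻¹ ≡ 3 (mod 19), s ≡ 18. Hence t ≡ 8 + 13·18 = 242 (mod 247).
From t ≡ 242 (mod 247) write t = 242 + 247s. Substituting into t ≡ 0 (mod 27) gives 247s ≡ 1 (mod 27), and since 4⁻¹ ≡ 7 (mod 27), s ≡ 7. Hence t ≡ 242 + 247·7 = 1971 (mod 6669).
From t ≡ 1971 (mod 6669) write t = 1971 + 6669s. Substituting into t ≡ 6 (mod 37) gives 6669s ≡ 33 (mod 37), and since 9⁻¹ ≡ 33 (mod 37), s ≡ 16. Hence t ≡ 1971 + 6669·16 = 108675 (mod 246753).
From t ≡ 108675 (mod 246753) write t = 108675 + 246753s. Substituting into t ≡ 21 (mod 31) gives 246753s ≡ 1 (mod 31), and since 24⁻¹ ≡ 22 (mod 31), s ≡ 22. Hence t ≡ 108675 + 246753·22 = 5537241 (mod 7649343).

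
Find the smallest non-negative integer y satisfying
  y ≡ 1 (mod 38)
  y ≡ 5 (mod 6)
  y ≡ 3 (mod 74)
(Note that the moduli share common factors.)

Combine the congruences pairwise.
gcd(38, 6) = 2 and 2 | (5 − 1), so the pair is consistent; merging gives y ≡ 77 (mod 114), where 114 = lcm(38, 6).
gcd(114, 74) = 2 and 2 | (3 − 77), so the pair is consistent; merging gives y ≡ 77 (mod 4218), where 4218 = lcm(114, 74).
The solution is unique modulo lcm(38, 6, 74) = 4218.

77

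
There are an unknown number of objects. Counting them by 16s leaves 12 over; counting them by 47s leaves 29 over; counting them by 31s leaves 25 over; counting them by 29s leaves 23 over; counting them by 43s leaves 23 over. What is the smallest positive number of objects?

7096700

From N ≡ 12 (mod 16) write N = 12 + 16t. Substituting into N ≡ 29 (mod 47) gives 16t ≡ 17 (mod 47), and since 16⁻¹ ≡ 3 (mod 47), t ≡ 4. Hence N ≡ 12 + 16·4 = 76 (mod 752).
From N ≡ 76 (mod 752) write N = 76 + 752t. Substituting into N ≡ 25 (mod 31) gives 752t ≡ 11 (mod 31), and since 8⁻¹ ≡ 4 (mod 31), t ≡ 13. Hence N ≡ 76 + 752·13 = 9852 (mod 23312).
From N ≡ 9852 (mod 23312) write N = 9852 + 23312t. Substituting into N ≡ 23 (mod 29) gives 23312t ≡ 2 (mod 29), and since 25⁻¹ ≡ 7 (mod 29), t ≡ 14. Hence N ≡ 9852 + 23312·14 = 336220 (mod 676048).
From N ≡ 336220 (mod 676048) write N = 336220 + 676048t. Substituting into N ≡ 23 (mod 43) gives 676048t ≡ 20 (mod 43), and since 2⁻¹ ≡ 22 (mod 43), t ≡ 10. Hence N ≡ 336220 + 676048·10 = 7096700 (mod 29070064).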